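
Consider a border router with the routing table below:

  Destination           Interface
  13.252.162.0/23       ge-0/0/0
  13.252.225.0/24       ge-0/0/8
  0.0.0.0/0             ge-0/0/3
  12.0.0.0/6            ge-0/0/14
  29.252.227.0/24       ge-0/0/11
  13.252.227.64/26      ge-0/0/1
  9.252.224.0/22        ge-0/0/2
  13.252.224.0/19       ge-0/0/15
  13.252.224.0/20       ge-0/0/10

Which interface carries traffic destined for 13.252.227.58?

ge-0/0/10

Routes whose prefix contains 13.252.227.58:
  0.0.0.0/0 (default, matches everything) -> ge-0/0/3
  12.0.0.0/6 (12.0.0.0 - 15.255.255.255) -> ge-0/0/14
  13.252.224.0/19 (13.252.224.0 - 13.252.255.255) -> ge-0/0/15
  13.252.224.0/20 (13.252.224.0 - 13.252.239.255) -> ge-0/0/10
More-specific entries that do NOT match:
  13.252.227.64/26 (13.252.227.64 - 13.252.227.127) does not contain 13.252.227.58
  13.252.225.0/24 (13.252.225.0 - 13.252.225.255) does not contain 13.252.227.58
  29.252.227.0/24 (29.252.227.0 - 29.252.227.255) does not contain 13.252.227.58
  13.252.162.0/23 (13.252.162.0 - 13.252.163.255) does not contain 13.252.227.58
  9.252.224.0/22 (9.252.224.0 - 9.252.227.255) does not contain 13.252.227.58
Longest matching prefix is /20 -> interface ge-0/0/10.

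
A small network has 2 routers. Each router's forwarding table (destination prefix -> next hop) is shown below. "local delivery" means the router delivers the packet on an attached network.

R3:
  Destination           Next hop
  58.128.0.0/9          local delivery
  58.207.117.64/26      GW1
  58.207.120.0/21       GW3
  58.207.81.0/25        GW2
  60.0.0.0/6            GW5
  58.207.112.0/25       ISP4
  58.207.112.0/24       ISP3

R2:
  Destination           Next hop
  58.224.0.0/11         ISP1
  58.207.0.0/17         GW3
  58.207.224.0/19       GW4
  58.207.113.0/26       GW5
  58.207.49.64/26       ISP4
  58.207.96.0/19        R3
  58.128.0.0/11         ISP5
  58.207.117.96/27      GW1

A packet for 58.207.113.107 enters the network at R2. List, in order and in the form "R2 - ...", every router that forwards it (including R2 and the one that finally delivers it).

At R2: longest match for 58.207.113.107 is 58.207.96.0/19 -> R3
At R3: longest match for 58.207.113.107 is 58.128.0.0/9 -> local delivery

R2 - R3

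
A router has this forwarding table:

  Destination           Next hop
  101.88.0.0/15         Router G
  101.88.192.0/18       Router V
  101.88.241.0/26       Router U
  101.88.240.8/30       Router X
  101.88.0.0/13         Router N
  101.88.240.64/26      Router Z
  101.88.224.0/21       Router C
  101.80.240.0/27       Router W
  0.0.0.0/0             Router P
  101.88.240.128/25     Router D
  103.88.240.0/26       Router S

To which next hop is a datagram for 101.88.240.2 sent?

Routes whose prefix contains 101.88.240.2:
  0.0.0.0/0 (default, matches everything) -> Router P
  101.88.0.0/13 (101.88.0.0 - 101.95.255.255) -> Router N
  101.88.0.0/15 (101.88.0.0 - 101.89.255.255) -> Router G
  101.88.192.0/18 (101.88.192.0 - 101.88.255.255) -> Router V
More-specific entries that do NOT match:
  101.88.240.8/30 (101.88.240.8 - 101.88.240.11) does not contain 101.88.240.2
  101.80.240.0/27 (101.80.240.0 - 101.80.240.31) does not contain 101.88.240.2
  101.88.241.0/26 (101.88.241.0 - 101.88.241.63) does not contain 101.88.240.2
  101.88.240.64/26 (101.88.240.64 - 101.88.240.127) does not contain 101.88.240.2
  103.88.240.0/26 (103.88.240.0 - 103.88.240.63) does not contain 101.88.240.2
  101.88.240.128/25 (101.88.240.128 - 101.88.240.255) does not contain 101.88.240.2
  101.88.224.0/21 (101.88.224.0 - 101.88.231.255) does not contain 101.88.240.2
Longest matching prefix is /18 -> next hop Router V.

Router V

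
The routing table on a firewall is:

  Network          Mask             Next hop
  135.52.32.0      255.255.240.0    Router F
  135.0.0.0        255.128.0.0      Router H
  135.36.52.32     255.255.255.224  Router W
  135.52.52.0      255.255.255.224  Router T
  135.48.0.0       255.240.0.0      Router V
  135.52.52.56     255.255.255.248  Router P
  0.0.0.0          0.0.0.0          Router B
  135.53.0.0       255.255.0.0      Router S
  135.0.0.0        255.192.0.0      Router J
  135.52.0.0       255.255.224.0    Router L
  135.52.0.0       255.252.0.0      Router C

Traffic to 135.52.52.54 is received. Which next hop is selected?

Router C

Routes whose prefix contains 135.52.52.54:
  0.0.0.0/0 (default, matches everything) -> Router B
  135.0.0.0/9 (135.0.0.0 - 135.127.255.255) -> Router H
  135.0.0.0/10 (135.0.0.0 - 135.63.255.255) -> Router J
  135.48.0.0/12 (135.48.0.0 - 135.63.255.255) -> Router V
  135.52.0.0/14 (135.52.0.0 - 135.55.255.255) -> Router C
More-specific entries that do NOT match:
  135.52.52.56/29 (135.52.52.56 - 135.52.52.63) does not contain 135.52.52.54
  135.36.52.32/27 (135.36.52.32 - 135.36.52.63) does not contain 135.52.52.54
  135.52.52.0/27 (135.52.52.0 - 135.52.52.31) does not contain 135.52.52.54
  135.52.32.0/20 (135.52.32.0 - 135.52.47.255) does not contain 135.52.52.54
  135.52.0.0/19 (135.52.0.0 - 135.52.31.255) does not contain 135.52.52.54
  135.53.0.0/16 (135.53.0.0 - 135.53.255.255) does not contain 135.52.52.54
Longest matching prefix is /14 -> next hop Router C.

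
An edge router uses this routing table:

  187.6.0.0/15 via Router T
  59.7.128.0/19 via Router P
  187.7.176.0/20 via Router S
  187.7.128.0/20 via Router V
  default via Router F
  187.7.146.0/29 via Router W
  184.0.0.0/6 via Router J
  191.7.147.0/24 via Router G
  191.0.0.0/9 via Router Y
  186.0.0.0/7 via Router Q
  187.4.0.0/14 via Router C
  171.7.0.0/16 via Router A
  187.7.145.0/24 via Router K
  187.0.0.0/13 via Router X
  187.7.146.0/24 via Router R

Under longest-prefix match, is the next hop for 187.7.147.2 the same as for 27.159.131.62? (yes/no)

no

187.7.147.2: longest match 187.6.0.0/15 -> Router T
27.159.131.62: longest match 0.0.0.0/0 -> Router F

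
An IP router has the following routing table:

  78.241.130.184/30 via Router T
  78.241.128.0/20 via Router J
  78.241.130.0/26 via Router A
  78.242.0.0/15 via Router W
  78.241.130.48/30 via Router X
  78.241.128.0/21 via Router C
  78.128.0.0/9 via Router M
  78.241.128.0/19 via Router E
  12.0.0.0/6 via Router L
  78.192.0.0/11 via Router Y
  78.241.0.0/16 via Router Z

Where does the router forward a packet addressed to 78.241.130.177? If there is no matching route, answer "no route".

Routes whose prefix contains 78.241.130.177:
  78.128.0.0/9 (78.128.0.0 - 78.255.255.255) -> Router M
  78.241.0.0/16 (78.241.0.0 - 78.241.255.255) -> Router Z
  78.241.128.0/19 (78.241.128.0 - 78.241.159.255) -> Router E
  78.241.128.0/20 (78.241.128.0 - 78.241.143.255) -> Router J
  78.241.128.0/21 (78.241.128.0 - 78.241.135.255) -> Router C
More-specific entries that do NOT match:
  78.241.130.184/30 (78.241.130.184 - 78.241.130.187) does not contain 78.241.130.177
  78.241.130.48/30 (78.241.130.48 - 78.241.130.51) does not contain 78.241.130.177
  78.241.130.0/26 (78.241.130.0 - 78.241.130.63) does not contain 78.241.130.177
Longest matching prefix is /21 -> next hop Router C.

Router C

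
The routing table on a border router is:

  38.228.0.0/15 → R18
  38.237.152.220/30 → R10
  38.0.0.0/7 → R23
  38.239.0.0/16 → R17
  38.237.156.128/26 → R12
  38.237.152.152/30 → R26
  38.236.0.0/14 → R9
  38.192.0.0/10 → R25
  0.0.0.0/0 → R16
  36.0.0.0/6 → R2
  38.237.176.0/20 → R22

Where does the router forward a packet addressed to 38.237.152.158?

R9

Routes whose prefix contains 38.237.152.158:
  0.0.0.0/0 (default, matches everything) -> R16
  36.0.0.0/6 (36.0.0.0 - 39.255.255.255) -> R2
  38.0.0.0/7 (38.0.0.0 - 39.255.255.255) -> R23
  38.192.0.0/10 (38.192.0.0 - 38.255.255.255) -> R25
  38.236.0.0/14 (38.236.0.0 - 38.239.255.255) -> R9
More-specific entries that do NOT match:
  38.237.152.220/30 (38.237.152.220 - 38.237.152.223) does not contain 38.237.152.158
  38.237.152.152/30 (38.237.152.152 - 38.237.152.155) does not contain 38.237.152.158
  38.237.156.128/26 (38.237.156.128 - 38.237.156.191) does not contain 38.237.152.158
  38.237.176.0/20 (38.237.176.0 - 38.237.191.255) does not contain 38.237.152.158
  38.239.0.0/16 (38.239.0.0 - 38.239.255.255) does not contain 38.237.152.158
  38.228.0.0/15 (38.228.0.0 - 38.229.255.255) does not contain 38.237.152.158
Longest matching prefix is /14 -> next hop R9.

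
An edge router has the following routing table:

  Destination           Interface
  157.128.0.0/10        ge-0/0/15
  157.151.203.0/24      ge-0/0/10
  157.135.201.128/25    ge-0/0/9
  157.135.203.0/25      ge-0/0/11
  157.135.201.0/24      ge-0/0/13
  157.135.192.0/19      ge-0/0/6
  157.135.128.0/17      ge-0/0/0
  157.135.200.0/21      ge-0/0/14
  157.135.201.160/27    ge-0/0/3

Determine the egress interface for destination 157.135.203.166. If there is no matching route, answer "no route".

ge-0/0/14

Routes whose prefix contains 157.135.203.166:
  157.128.0.0/10 (157.128.0.0 - 157.191.255.255) -> ge-0/0/15
  157.135.128.0/17 (157.135.128.0 - 157.135.255.255) -> ge-0/0/0
  157.135.192.0/19 (157.135.192.0 - 157.135.223.255) -> ge-0/0/6
  157.135.200.0/21 (157.135.200.0 - 157.135.207.255) -> ge-0/0/14
More-specific entries that do NOT match:
  157.135.201.160/27 (157.135.201.160 - 157.135.201.191) does not contain 157.135.203.166
  157.135.201.128/25 (157.135.201.128 - 157.135.201.255) does not contain 157.135.203.166
  157.135.203.0/25 (157.135.203.0 - 157.135.203.127) does not contain 157.135.203.166
  157.151.203.0/24 (157.151.203.0 - 157.151.203.255) does not contain 157.135.203.166
  157.135.201.0/24 (157.135.201.0 - 157.135.201.255) does not contain 157.135.203.166
Longest matching prefix is /21 -> interface ge-0/0/14.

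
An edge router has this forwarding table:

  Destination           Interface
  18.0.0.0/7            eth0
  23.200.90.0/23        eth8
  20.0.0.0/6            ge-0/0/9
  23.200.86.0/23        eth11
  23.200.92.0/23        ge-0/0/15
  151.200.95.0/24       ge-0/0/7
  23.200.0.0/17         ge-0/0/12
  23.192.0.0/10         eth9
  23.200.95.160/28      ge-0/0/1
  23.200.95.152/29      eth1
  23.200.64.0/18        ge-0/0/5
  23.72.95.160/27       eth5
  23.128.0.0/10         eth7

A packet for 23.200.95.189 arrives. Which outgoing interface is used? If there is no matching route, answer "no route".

ge-0/0/5

Routes whose prefix contains 23.200.95.189:
  20.0.0.0/6 (20.0.0.0 - 23.255.255.255) -> ge-0/0/9
  23.192.0.0/10 (23.192.0.0 - 23.255.255.255) -> eth9
  23.200.0.0/17 (23.200.0.0 - 23.200.127.255) -> ge-0/0/12
  23.200.64.0/18 (23.200.64.0 - 23.200.127.255) -> ge-0/0/5
More-specific entries that do NOT match:
  23.200.95.152/29 (23.200.95.152 - 23.200.95.159) does not contain 23.200.95.189
  23.200.95.160/28 (23.200.95.160 - 23.200.95.175) does not contain 23.200.95.189
  23.72.95.160/27 (23.72.95.160 - 23.72.95.191) does not contain 23.200.95.189
  151.200.95.0/24 (151.200.95.0 - 151.200.95.255) does not contain 23.200.95.189
  23.200.90.0/23 (23.200.90.0 - 23.200.91.255) does not contain 23.200.95.189
  23.200.86.0/23 (23.200.86.0 - 23.200.87.255) does not contain 23.200.95.189
  23.200.92.0/23 (23.200.92.0 - 23.200.93.255) does not contain 23.200.95.189
Longest matching prefix is /18 -> interface ge-0/0/5.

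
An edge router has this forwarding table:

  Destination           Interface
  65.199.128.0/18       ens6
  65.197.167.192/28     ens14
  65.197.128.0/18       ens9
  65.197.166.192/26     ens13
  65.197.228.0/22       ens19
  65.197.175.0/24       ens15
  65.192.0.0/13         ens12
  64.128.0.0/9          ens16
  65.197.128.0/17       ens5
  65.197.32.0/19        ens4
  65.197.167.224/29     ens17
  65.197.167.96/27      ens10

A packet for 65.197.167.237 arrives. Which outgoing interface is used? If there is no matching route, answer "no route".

ens9

Routes whose prefix contains 65.197.167.237:
  65.192.0.0/13 (65.192.0.0 - 65.199.255.255) -> ens12
  65.197.128.0/17 (65.197.128.0 - 65.197.255.255) -> ens5
  65.197.128.0/18 (65.197.128.0 - 65.197.191.255) -> ens9
More-specific entries that do NOT match:
  65.197.167.224/29 (65.197.167.224 - 65.197.167.231) does not contain 65.197.167.237
  65.197.167.192/28 (65.197.167.192 - 65.197.167.207) does not contain 65.197.167.237
  65.197.167.96/27 (65.197.167.96 - 65.197.167.127) does not contain 65.197.167.237
  65.197.166.192/26 (65.197.166.192 - 65.197.166.255) does not contain 65.197.167.237
  65.197.175.0/24 (65.197.175.0 - 65.197.175.255) does not contain 65.197.167.237
  65.197.228.0/22 (65.197.228.0 - 65.197.231.255) does not contain 65.197.167.237
  65.197.32.0/19 (65.197.32.0 - 65.197.63.255) does not contain 65.197.167.237
Longest matching prefix is /18 -> interface ens9.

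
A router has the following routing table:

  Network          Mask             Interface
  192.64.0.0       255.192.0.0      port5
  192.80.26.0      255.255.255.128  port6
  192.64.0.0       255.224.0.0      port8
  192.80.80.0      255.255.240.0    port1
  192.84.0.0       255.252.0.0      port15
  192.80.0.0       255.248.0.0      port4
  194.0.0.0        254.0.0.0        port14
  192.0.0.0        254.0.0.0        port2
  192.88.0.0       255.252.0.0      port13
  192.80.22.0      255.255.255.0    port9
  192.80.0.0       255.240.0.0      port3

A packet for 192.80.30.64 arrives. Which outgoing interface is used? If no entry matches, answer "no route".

Routes whose prefix contains 192.80.30.64:
  192.0.0.0/7 (192.0.0.0 - 193.255.255.255) -> port2
  192.64.0.0/10 (192.64.0.0 - 192.127.255.255) -> port5
  192.64.0.0/11 (192.64.0.0 - 192.95.255.255) -> port8
  192.80.0.0/12 (192.80.0.0 - 192.95.255.255) -> port3
  192.80.0.0/13 (192.80.0.0 - 192.87.255.255) -> port4
More-specific entries that do NOT match:
  192.80.26.0/25 (192.80.26.0 - 192.80.26.127) does not contain 192.80.30.64
  192.80.22.0/24 (192.80.22.0 - 192.80.22.255) does not contain 192.80.30.64
  192.80.80.0/20 (192.80.80.0 - 192.80.95.255) does not contain 192.80.30.64
  192.84.0.0/14 (192.84.0.0 - 192.87.255.255) does not contain 192.80.30.64
  192.88.0.0/14 (192.88.0.0 - 192.91.255.255) does not contain 192.80.30.64
Longest matching prefix is /13 -> interface port4.

port4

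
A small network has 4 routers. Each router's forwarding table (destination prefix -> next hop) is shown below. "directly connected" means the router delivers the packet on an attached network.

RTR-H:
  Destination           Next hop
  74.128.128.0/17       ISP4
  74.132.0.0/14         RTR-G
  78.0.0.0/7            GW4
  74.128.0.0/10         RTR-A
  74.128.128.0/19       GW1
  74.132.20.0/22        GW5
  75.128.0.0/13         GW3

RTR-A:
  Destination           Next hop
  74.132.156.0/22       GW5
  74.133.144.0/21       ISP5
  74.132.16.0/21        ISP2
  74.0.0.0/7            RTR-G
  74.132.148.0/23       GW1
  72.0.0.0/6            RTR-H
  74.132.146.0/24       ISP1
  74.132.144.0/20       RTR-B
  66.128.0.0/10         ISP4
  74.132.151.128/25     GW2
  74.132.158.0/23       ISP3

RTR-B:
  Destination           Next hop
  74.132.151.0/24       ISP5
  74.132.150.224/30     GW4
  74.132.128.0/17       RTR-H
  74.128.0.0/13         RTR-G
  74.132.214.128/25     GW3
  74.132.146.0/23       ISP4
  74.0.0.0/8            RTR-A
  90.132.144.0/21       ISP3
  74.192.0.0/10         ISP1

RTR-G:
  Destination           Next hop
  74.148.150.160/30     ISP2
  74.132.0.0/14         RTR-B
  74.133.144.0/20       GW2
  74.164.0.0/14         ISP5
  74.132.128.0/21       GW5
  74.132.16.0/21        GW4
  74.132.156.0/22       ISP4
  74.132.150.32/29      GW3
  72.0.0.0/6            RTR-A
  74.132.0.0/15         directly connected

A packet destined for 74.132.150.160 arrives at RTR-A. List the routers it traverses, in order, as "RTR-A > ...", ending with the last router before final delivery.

At RTR-A: longest match for 74.132.150.160 is 74.132.144.0/20 -> RTR-B
At RTR-B: longest match for 74.132.150.160 is 74.132.128.0/17 -> RTR-H
At RTR-H: longest match for 74.132.150.160 is 74.132.0.0/14 -> RTR-G
At RTR-G: longest match for 74.132.150.160 is 74.132.0.0/15 -> directly connected

RTR-A > RTR-B > RTR-H > RTR-G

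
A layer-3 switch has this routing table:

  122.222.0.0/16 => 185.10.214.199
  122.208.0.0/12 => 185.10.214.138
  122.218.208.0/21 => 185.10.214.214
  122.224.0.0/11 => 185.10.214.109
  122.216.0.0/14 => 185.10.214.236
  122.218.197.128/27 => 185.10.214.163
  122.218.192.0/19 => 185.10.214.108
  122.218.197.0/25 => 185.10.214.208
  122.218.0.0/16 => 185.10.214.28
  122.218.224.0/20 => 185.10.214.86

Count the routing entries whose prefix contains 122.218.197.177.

4

Prefixes containing 122.218.197.177:
  122.208.0.0/12 (122.208.0.0 - 122.223.255.255)
  122.216.0.0/14 (122.216.0.0 - 122.219.255.255)
  122.218.0.0/16 (122.218.0.0 - 122.218.255.255)
  122.218.192.0/19 (122.218.192.0 - 122.218.223.255)
Total matching entries: 4.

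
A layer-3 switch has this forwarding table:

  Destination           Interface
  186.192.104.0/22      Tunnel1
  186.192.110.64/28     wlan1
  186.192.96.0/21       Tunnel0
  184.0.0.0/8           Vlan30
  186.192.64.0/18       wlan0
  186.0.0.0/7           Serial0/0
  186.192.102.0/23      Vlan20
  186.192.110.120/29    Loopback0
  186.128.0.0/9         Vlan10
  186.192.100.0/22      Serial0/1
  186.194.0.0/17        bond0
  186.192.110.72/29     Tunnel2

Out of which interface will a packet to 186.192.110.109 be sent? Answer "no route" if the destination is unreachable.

Routes whose prefix contains 186.192.110.109:
  186.0.0.0/7 (186.0.0.0 - 187.255.255.255) -> Serial0/0
  186.128.0.0/9 (186.128.0.0 - 186.255.255.255) -> Vlan10
  186.192.64.0/18 (186.192.64.0 - 186.192.127.255) -> wlan0
More-specific entries that do NOT match:
  186.192.110.120/29 (186.192.110.120 - 186.192.110.127) does not contain 186.192.110.109
  186.192.110.72/29 (186.192.110.72 - 186.192.110.79) does not contain 186.192.110.109
  186.192.110.64/28 (186.192.110.64 - 186.192.110.79) does not contain 186.192.110.109
  186.192.102.0/23 (186.192.102.0 - 186.192.103.255) does not contain 186.192.110.109
  186.192.104.0/22 (186.192.104.0 - 186.192.107.255) does not contain 186.192.110.109
  186.192.100.0/22 (186.192.100.0 - 186.192.103.255) does not contain 186.192.110.109
  186.192.96.0/21 (186.192.96.0 - 186.192.103.255) does not contain 186.192.110.109
Longest matching prefix is /18 -> interface wlan0.

wlan0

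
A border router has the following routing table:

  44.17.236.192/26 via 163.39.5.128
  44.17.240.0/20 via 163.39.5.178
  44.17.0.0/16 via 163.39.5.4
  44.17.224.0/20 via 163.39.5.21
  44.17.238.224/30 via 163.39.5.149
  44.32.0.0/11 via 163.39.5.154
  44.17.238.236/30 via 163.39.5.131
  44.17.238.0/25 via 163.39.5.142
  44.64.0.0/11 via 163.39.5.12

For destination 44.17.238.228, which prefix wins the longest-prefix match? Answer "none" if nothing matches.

44.17.224.0/20

Entries matching 44.17.238.228:
  44.17.0.0/16 (44.17.0.0 - 44.17.255.255)
  44.17.224.0/20 (44.17.224.0 - 44.17.239.255)
Most specific is 44.17.224.0/20.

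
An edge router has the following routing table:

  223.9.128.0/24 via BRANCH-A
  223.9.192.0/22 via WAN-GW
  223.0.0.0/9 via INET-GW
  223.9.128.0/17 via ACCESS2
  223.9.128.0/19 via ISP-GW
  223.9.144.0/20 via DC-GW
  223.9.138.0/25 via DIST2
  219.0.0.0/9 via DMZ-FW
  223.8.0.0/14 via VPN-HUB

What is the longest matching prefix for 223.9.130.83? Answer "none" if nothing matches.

223.9.128.0/19

Entries matching 223.9.130.83:
  223.0.0.0/9 (223.0.0.0 - 223.127.255.255)
  223.8.0.0/14 (223.8.0.0 - 223.11.255.255)
  223.9.128.0/17 (223.9.128.0 - 223.9.255.255)
  223.9.128.0/19 (223.9.128.0 - 223.9.159.255)
Most specific is 223.9.128.0/19.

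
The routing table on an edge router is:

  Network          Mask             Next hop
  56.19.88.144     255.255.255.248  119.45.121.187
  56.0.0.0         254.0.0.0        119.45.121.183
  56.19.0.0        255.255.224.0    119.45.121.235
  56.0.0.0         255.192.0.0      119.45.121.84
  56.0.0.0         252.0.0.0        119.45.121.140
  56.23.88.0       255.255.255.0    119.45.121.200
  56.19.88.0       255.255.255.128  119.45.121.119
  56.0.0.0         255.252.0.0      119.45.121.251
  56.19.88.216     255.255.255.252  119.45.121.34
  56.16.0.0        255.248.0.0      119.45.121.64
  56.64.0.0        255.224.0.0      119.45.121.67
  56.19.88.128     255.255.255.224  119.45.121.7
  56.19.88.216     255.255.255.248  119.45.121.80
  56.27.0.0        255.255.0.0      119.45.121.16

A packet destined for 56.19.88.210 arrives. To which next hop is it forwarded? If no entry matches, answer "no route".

119.45.121.64

Routes whose prefix contains 56.19.88.210:
  56.0.0.0/6 (56.0.0.0 - 59.255.255.255) -> 119.45.121.140
  56.0.0.0/7 (56.0.0.0 - 57.255.255.255) -> 119.45.121.183
  56.0.0.0/10 (56.0.0.0 - 56.63.255.255) -> 119.45.121.84
  56.16.0.0/13 (56.16.0.0 - 56.23.255.255) -> 119.45.121.64
More-specific entries that do NOT match:
  56.19.88.216/30 (56.19.88.216 - 56.19.88.219) does not contain 56.19.88.210
  56.19.88.144/29 (56.19.88.144 - 56.19.88.151) does not contain 56.19.88.210
  56.19.88.216/29 (56.19.88.216 - 56.19.88.223) does not contain 56.19.88.210
  56.19.88.128/27 (56.19.88.128 - 56.19.88.159) does not contain 56.19.88.210
  56.19.88.0/25 (56.19.88.0 - 56.19.88.127) does not contain 56.19.88.210
  56.23.88.0/24 (56.23.88.0 - 56.23.88.255) does not contain 56.19.88.210
  56.19.0.0/19 (56.19.0.0 - 56.19.31.255) does not contain 56.19.88.210
  56.27.0.0/16 (56.27.0.0 - 56.27.255.255) does not contain 56.19.88.210
  56.0.0.0/14 (56.0.0.0 - 56.3.255.255) does not contain 56.19.88.210
Longest matching prefix is /13 -> next hop 119.45.121.64.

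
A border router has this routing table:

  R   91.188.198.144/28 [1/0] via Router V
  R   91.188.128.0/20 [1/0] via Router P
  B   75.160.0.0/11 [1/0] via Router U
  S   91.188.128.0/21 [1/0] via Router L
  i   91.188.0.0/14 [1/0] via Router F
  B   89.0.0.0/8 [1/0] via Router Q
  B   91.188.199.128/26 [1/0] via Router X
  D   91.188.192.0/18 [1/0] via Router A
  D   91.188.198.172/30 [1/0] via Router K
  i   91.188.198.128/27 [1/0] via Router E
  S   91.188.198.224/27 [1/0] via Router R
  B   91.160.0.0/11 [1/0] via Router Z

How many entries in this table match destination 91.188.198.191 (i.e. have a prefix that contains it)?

3

Prefixes containing 91.188.198.191:
  91.160.0.0/11 (91.160.0.0 - 91.191.255.255)
  91.188.0.0/14 (91.188.0.0 - 91.191.255.255)
  91.188.192.0/18 (91.188.192.0 - 91.188.255.255)
Total matching entries: 3.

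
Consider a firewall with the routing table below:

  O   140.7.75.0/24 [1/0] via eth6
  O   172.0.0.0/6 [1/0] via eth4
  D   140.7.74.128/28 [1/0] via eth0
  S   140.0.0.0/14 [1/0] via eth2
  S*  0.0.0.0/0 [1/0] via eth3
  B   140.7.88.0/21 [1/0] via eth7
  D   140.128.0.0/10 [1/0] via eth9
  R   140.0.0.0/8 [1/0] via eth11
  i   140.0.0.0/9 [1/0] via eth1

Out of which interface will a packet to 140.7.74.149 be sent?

Routes whose prefix contains 140.7.74.149:
  0.0.0.0/0 (default, matches everything) -> eth3
  140.0.0.0/8 (140.0.0.0 - 140.255.255.255) -> eth11
  140.0.0.0/9 (140.0.0.0 - 140.127.255.255) -> eth1
More-specific entries that do NOT match:
  140.7.74.128/28 (140.7.74.128 - 140.7.74.143) does not contain 140.7.74.149
  140.7.75.0/24 (140.7.75.0 - 140.7.75.255) does not contain 140.7.74.149
  140.7.88.0/21 (140.7.88.0 - 140.7.95.255) does not contain 140.7.74.149
  140.0.0.0/14 (140.0.0.0 - 140.3.255.255) does not contain 140.7.74.149
  140.128.0.0/10 (140.128.0.0 - 140.191.255.255) does not contain 140.7.74.149
Longest matching prefix is /9 -> interface eth1.

eth1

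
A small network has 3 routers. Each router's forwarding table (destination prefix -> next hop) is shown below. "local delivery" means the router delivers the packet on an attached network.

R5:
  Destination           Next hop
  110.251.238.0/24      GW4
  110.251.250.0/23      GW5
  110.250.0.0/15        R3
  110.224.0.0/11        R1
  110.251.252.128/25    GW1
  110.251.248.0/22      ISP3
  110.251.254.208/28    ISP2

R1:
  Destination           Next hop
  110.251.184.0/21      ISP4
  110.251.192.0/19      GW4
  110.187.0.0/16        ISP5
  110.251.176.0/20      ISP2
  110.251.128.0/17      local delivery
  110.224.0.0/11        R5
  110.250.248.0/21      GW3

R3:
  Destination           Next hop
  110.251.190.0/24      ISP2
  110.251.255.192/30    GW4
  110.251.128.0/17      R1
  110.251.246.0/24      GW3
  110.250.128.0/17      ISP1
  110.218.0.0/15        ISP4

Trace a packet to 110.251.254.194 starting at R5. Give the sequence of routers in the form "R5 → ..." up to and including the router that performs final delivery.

R5 → R3 → R1

At R5: longest match for 110.251.254.194 is 110.250.0.0/15 -> R3
At R3: longest match for 110.251.254.194 is 110.251.128.0/17 -> R1
At R1: longest match for 110.251.254.194 is 110.251.128.0/17 -> local delivery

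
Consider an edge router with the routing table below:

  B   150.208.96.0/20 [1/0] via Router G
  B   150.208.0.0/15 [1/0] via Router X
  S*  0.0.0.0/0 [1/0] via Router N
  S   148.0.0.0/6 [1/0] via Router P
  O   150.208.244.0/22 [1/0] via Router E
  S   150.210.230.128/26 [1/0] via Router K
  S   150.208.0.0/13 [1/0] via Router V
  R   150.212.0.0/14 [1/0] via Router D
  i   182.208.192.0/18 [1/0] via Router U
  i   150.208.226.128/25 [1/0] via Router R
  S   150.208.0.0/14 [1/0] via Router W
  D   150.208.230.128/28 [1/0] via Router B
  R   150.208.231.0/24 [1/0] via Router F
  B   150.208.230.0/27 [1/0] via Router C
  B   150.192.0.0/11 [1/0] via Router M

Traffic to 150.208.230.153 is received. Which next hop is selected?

Router X

Routes whose prefix contains 150.208.230.153:
  0.0.0.0/0 (default, matches everything) -> Router N
  148.0.0.0/6 (148.0.0.0 - 151.255.255.255) -> Router P
  150.192.0.0/11 (150.192.0.0 - 150.223.255.255) -> Router M
  150.208.0.0/13 (150.208.0.0 - 150.215.255.255) -> Router V
  150.208.0.0/14 (150.208.0.0 - 150.211.255.255) -> Router W
  150.208.0.0/15 (150.208.0.0 - 150.209.255.255) -> Router X
More-specific entries that do NOT match:
  150.208.230.128/28 (150.208.230.128 - 150.208.230.143) does not contain 150.208.230.153
  150.208.230.0/27 (150.208.230.0 - 150.208.230.31) does not contain 150.208.230.153
  150.210.230.128/26 (150.210.230.128 - 150.210.230.191) does not contain 150.208.230.153
  150.208.226.128/25 (150.208.226.128 - 150.208.226.255) does not contain 150.208.230.153
  150.208.231.0/24 (150.208.231.0 - 150.208.231.255) does not contain 150.208.230.153
  150.208.244.0/22 (150.208.244.0 - 150.208.247.255) does not contain 150.208.230.153
  150.208.96.0/20 (150.208.96.0 - 150.208.111.255) does not contain 150.208.230.153
  182.208.192.0/18 (182.208.192.0 - 182.208.255.255) does not contain 150.208.230.153
Longest matching prefix is /15 -> next hop Router X.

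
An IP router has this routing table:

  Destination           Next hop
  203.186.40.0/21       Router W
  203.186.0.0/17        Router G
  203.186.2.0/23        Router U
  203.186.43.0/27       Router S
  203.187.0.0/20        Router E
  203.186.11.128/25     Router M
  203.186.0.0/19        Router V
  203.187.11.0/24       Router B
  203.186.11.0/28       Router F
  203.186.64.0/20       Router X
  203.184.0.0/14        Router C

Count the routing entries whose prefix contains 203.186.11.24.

Prefixes containing 203.186.11.24:
  203.184.0.0/14 (203.184.0.0 - 203.187.255.255)
  203.186.0.0/17 (203.186.0.0 - 203.186.127.255)
  203.186.0.0/19 (203.186.0.0 - 203.186.31.255)
Total matching entries: 3.

3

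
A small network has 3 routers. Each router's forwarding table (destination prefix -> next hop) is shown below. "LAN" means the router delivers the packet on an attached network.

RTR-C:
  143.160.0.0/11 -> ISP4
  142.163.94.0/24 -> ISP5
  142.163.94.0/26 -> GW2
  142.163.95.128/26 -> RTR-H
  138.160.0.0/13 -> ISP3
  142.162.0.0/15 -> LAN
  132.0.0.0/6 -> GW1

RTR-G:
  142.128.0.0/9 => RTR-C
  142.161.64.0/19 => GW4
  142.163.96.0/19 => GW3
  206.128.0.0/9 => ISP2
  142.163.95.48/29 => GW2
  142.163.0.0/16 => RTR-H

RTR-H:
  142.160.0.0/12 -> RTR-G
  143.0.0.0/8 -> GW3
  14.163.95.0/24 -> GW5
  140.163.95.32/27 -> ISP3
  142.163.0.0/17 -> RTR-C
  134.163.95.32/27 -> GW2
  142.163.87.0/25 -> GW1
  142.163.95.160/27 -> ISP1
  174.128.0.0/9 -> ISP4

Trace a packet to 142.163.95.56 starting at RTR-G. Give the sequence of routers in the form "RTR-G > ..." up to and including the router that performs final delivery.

RTR-G > RTR-H > RTR-C

At RTR-G: longest match for 142.163.95.56 is 142.163.0.0/16 -> RTR-H
At RTR-H: longest match for 142.163.95.56 is 142.163.0.0/17 -> RTR-C
At RTR-C: longest match for 142.163.95.56 is 142.162.0.0/15 -> LAN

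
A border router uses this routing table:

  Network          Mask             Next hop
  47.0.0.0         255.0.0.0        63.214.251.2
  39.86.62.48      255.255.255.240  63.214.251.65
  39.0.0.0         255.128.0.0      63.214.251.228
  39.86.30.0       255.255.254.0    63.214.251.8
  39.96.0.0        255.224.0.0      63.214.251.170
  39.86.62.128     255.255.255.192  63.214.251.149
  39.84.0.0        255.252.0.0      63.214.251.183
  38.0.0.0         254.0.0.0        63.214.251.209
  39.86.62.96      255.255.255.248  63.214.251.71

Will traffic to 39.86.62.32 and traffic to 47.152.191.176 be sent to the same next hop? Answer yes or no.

39.86.62.32: longest match 39.84.0.0/14 -> 63.214.251.183
47.152.191.176: longest match 47.0.0.0/8 -> 63.214.251.2

no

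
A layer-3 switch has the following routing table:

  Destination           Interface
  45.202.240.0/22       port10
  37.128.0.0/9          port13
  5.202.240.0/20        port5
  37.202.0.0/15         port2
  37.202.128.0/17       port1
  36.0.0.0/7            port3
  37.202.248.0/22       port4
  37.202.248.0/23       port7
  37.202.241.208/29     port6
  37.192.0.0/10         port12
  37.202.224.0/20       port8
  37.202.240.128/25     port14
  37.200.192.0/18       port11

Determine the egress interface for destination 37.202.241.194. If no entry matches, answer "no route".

port1

Routes whose prefix contains 37.202.241.194:
  36.0.0.0/7 (36.0.0.0 - 37.255.255.255) -> port3
  37.128.0.0/9 (37.128.0.0 - 37.255.255.255) -> port13
  37.192.0.0/10 (37.192.0.0 - 37.255.255.255) -> port12
  37.202.0.0/15 (37.202.0.0 - 37.203.255.255) -> port2
  37.202.128.0/17 (37.202.128.0 - 37.202.255.255) -> port1
More-specific entries that do NOT match:
  37.202.241.208/29 (37.202.241.208 - 37.202.241.215) does not contain 37.202.241.194
  37.202.240.128/25 (37.202.240.128 - 37.202.240.255) does not contain 37.202.241.194
  37.202.248.0/23 (37.202.248.0 - 37.202.249.255) does not contain 37.202.241.194
  45.202.240.0/22 (45.202.240.0 - 45.202.243.255) does not contain 37.202.241.194
  37.202.248.0/22 (37.202.248.0 - 37.202.251.255) does not contain 37.202.241.194
  5.202.240.0/20 (5.202.240.0 - 5.202.255.255) does not contain 37.202.241.194
  37.202.224.0/20 (37.202.224.0 - 37.202.239.255) does not contain 37.202.241.194
  37.200.192.0/18 (37.200.192.0 - 37.200.255.255) does not contain 37.202.241.194
Longest matching prefix is /17 -> interface port1.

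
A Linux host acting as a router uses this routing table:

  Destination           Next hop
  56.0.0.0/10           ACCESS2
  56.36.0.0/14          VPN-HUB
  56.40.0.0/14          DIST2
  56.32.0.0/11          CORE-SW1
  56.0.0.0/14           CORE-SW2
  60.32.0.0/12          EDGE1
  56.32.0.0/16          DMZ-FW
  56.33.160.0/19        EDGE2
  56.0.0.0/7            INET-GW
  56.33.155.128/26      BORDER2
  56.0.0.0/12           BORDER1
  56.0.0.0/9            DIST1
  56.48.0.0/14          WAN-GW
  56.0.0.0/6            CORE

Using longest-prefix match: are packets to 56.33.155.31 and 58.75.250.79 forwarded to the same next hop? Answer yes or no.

no

56.33.155.31: longest match 56.32.0.0/11 -> CORE-SW1
58.75.250.79: longest match 56.0.0.0/6 -> CORE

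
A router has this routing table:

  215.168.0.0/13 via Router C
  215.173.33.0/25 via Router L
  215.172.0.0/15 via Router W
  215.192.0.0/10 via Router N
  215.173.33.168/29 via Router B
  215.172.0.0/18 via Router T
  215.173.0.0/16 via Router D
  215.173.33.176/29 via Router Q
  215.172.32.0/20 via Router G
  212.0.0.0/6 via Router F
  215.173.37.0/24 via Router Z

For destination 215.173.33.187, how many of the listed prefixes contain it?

4

Prefixes containing 215.173.33.187:
  212.0.0.0/6 (212.0.0.0 - 215.255.255.255)
  215.168.0.0/13 (215.168.0.0 - 215.175.255.255)
  215.172.0.0/15 (215.172.0.0 - 215.173.255.255)
  215.173.0.0/16 (215.173.0.0 - 215.173.255.255)
Total matching entries: 4.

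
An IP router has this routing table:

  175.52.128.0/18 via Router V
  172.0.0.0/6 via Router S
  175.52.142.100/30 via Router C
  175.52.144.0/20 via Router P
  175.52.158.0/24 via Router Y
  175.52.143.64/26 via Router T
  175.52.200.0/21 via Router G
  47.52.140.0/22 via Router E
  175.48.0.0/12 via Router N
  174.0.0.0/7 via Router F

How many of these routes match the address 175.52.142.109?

4

Prefixes containing 175.52.142.109:
  172.0.0.0/6 (172.0.0.0 - 175.255.255.255)
  174.0.0.0/7 (174.0.0.0 - 175.255.255.255)
  175.48.0.0/12 (175.48.0.0 - 175.63.255.255)
  175.52.128.0/18 (175.52.128.0 - 175.52.191.255)
Total matching entries: 4.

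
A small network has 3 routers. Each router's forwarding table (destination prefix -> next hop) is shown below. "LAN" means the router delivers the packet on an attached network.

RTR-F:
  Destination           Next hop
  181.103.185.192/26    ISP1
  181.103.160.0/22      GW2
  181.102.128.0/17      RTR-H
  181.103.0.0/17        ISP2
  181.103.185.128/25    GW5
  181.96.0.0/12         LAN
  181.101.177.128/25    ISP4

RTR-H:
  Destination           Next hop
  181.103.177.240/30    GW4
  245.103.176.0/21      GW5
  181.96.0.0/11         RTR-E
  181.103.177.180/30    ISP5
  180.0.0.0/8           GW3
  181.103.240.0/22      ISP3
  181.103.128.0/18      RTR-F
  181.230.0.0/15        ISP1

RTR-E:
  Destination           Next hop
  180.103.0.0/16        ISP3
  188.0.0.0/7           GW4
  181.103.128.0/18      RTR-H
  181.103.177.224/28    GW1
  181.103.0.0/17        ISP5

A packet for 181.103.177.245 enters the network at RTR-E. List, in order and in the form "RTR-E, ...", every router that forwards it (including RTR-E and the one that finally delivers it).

RTR-E, RTR-H, RTR-F

At RTR-E: longest match for 181.103.177.245 is 181.103.128.0/18 -> RTR-H
At RTR-H: longest match for 181.103.177.245 is 181.103.128.0/18 -> RTR-F
At RTR-F: longest match for 181.103.177.245 is 181.96.0.0/12 -> LAN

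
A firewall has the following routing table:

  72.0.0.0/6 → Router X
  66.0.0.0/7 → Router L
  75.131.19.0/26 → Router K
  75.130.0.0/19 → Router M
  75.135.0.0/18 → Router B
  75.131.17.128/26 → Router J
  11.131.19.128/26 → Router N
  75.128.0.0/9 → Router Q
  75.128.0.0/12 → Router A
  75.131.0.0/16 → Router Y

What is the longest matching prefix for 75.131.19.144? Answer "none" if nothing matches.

75.131.0.0/16

Entries matching 75.131.19.144:
  72.0.0.0/6 (72.0.0.0 - 75.255.255.255)
  75.128.0.0/9 (75.128.0.0 - 75.255.255.255)
  75.128.0.0/12 (75.128.0.0 - 75.143.255.255)
  75.131.0.0/16 (75.131.0.0 - 75.131.255.255)
Most specific is 75.131.0.0/16.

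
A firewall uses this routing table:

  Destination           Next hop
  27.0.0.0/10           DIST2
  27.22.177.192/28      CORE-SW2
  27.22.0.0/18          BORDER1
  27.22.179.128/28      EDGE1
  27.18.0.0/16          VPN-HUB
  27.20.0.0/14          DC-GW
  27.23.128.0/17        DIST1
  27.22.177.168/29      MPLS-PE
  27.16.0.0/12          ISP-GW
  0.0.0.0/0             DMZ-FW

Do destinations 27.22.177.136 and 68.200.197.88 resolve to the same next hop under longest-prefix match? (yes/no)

no

27.22.177.136: longest match 27.20.0.0/14 -> DC-GW
68.200.197.88: longest match 0.0.0.0/0 -> DMZ-FW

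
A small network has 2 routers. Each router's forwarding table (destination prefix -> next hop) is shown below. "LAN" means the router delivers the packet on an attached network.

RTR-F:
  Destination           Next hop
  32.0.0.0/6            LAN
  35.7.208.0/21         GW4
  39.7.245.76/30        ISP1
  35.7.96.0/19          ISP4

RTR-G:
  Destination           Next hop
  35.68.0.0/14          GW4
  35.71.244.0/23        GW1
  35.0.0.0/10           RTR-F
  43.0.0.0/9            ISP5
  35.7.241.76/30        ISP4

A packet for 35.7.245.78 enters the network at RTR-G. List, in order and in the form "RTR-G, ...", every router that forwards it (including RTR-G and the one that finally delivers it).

RTR-G, RTR-F

At RTR-G: longest match for 35.7.245.78 is 35.0.0.0/10 -> RTR-F
At RTR-F: longest match for 35.7.245.78 is 32.0.0.0/6 -> LAN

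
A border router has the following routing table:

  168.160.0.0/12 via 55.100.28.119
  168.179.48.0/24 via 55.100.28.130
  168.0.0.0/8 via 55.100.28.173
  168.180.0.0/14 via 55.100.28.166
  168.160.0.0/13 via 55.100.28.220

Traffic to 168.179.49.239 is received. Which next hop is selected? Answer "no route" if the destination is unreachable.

Routes whose prefix contains 168.179.49.239:
  168.0.0.0/8 (168.0.0.0 - 168.255.255.255) -> 55.100.28.173
More-specific entries that do NOT match:
  168.179.48.0/24 (168.179.48.0 - 168.179.48.255) does not contain 168.179.49.239
  168.180.0.0/14 (168.180.0.0 - 168.183.255.255) does not contain 168.179.49.239
  168.160.0.0/13 (168.160.0.0 - 168.167.255.255) does not contain 168.179.49.239
  168.160.0.0/12 (168.160.0.0 - 168.175.255.255) does not contain 168.179.49.239
Longest matching prefix is /8 -> next hop 55.100.28.173.

55.100.28.173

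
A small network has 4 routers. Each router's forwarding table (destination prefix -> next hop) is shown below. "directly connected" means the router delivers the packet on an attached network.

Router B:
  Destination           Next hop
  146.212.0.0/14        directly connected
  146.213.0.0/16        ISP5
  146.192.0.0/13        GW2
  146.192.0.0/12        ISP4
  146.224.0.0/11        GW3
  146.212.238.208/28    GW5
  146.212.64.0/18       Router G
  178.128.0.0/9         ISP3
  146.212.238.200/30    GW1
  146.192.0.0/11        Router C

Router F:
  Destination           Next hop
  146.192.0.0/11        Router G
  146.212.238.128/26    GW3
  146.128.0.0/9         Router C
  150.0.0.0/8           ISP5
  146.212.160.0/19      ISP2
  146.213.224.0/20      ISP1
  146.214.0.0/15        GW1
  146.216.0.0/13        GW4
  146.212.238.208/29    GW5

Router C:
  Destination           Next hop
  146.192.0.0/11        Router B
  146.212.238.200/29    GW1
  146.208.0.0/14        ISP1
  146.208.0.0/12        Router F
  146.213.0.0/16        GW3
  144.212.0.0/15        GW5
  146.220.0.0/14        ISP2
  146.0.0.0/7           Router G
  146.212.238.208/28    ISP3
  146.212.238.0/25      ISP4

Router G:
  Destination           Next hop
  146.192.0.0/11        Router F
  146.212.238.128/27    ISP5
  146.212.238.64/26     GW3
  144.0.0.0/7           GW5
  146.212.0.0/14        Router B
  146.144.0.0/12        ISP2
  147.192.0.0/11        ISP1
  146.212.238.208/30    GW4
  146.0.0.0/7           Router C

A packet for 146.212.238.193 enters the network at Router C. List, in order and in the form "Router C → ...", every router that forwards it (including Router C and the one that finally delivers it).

Router C → Router F → Router G → Router B

At Router C: longest match for 146.212.238.193 is 146.208.0.0/12 -> Router F
At Router F: longest match for 146.212.238.193 is 146.192.0.0/11 -> Router G
At Router G: longest match for 146.212.238.193 is 146.212.0.0/14 -> Router B
At Router B: longest match for 146.212.238.193 is 146.212.0.0/14 -> directly connected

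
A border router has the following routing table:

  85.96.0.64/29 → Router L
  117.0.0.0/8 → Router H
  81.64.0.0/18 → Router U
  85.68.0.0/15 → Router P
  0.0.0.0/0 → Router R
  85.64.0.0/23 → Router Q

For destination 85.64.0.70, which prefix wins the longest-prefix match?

Entries matching 85.64.0.70:
  0.0.0.0/0 (default, matches everything)
  85.64.0.0/23 (85.64.0.0 - 85.64.1.255)
Most specific is 85.64.0.0/23.

85.64.0.0/23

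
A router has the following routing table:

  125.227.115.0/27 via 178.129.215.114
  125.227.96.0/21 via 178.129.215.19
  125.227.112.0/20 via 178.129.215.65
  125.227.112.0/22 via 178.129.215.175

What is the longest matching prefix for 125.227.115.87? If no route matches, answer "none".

Entries matching 125.227.115.87:
  125.227.112.0/20 (125.227.112.0 - 125.227.127.255)
  125.227.112.0/22 (125.227.112.0 - 125.227.115.255)
Most specific is 125.227.112.0/22.

125.227.112.0/22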